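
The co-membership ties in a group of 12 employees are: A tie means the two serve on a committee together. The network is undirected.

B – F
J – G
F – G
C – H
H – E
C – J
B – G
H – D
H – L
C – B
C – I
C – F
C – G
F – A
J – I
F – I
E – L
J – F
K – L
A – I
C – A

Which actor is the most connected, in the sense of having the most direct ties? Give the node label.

Degrees — A:3, B:3, C:7, D:1, E:2, F:6, G:4, H:4, I:4, J:4, K:1, L:3.
The maximum is 7, attained only by C.

C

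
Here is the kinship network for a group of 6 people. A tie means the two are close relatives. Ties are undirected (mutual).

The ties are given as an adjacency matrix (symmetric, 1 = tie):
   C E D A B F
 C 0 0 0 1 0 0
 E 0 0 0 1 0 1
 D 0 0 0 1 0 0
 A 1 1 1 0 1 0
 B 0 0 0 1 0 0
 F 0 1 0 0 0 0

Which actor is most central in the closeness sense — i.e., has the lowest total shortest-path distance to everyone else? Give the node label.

A

Farness (sum of distances to all others) for each node — A:6, B:10, C:10, D:10, E:8, F:12.
The smallest farness is 6, for A, so A has the highest closeness.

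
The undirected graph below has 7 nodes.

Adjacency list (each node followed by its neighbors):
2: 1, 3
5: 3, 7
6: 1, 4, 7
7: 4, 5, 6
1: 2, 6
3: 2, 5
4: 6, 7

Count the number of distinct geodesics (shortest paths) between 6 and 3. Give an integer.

The shortest distance is 3. The length-3 paths are: 6–7–5–3; 6–1–2–3.
That gives 2 distinct shortest paths.

2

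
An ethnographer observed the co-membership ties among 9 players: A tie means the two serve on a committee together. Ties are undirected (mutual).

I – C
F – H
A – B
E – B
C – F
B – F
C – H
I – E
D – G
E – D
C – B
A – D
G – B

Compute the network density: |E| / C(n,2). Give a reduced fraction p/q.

13/36

There are 13 edges and 9 nodes, so the maximum possible is C(9,2) = 36.
Density = 13/36.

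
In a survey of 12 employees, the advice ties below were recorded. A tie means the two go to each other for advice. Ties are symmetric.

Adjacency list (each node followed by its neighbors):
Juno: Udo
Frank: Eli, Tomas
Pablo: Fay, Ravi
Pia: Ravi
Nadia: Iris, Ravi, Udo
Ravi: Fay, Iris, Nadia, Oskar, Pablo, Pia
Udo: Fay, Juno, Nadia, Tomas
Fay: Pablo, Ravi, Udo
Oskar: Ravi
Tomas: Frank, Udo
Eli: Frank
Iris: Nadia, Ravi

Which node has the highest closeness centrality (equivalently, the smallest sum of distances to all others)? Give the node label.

Farness (sum of distances to all others) for each node — Eli:45, Fay:22, Frank:35, Iris:27, Juno:31, Nadia:22, Oskar:33, Pablo:27, Pia:33, Ravi:23, Tomas:27, Udo:21.
The smallest farness is 21, for Udo, so Udo has the highest closeness.

Udo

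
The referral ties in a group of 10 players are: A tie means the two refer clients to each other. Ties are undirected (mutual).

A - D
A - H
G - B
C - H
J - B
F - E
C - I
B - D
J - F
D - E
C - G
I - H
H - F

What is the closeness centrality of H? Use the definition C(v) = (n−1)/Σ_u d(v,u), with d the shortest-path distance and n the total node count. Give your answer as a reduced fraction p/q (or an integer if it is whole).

Distances from H: A:1, B:3, C:1, D:2, E:2, F:1, G:2, I:1, J:2. Sum = 15.
n = 10, so closeness = 9/15 = 3/5.

3/5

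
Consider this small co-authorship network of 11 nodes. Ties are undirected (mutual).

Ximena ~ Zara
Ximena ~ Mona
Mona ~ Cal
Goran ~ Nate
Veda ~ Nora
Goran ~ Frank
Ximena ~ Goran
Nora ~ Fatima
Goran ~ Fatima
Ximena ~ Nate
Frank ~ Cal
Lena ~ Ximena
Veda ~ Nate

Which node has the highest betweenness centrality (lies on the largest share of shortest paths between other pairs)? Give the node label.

Ximena

Unnormalized betweenness of each node: Cal:1, Fatima:5, Frank:4, Goran:17, Lena:0, Mona:4, Nate:9, Nora:1, Veda:3, Ximena:23, Zara:0.
Ximena has the largest value, 23, making it the main broker — the node through which the most shortest paths run.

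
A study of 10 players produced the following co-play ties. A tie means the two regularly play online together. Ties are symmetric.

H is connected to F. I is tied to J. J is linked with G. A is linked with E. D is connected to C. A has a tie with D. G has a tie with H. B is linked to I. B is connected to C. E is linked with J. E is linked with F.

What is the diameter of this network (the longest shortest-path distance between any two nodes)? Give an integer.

Eccentricity of each node (its greatest distance to any other): A:3, B:4, C:5, D:4, E:3, F:4, G:4, H:5, I:3, J:3.
The maximum eccentricity is 5, realized for instance by the pair H–C via H – F – E – A – D – C. So the diameter is 5.

5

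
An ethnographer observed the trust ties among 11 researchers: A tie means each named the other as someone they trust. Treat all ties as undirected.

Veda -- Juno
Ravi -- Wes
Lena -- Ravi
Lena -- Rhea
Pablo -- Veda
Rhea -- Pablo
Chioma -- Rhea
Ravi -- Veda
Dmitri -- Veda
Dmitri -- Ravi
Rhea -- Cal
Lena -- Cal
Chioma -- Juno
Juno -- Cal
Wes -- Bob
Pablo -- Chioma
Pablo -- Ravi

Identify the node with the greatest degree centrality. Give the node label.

Ravi

Degrees — Bob:1, Cal:3, Chioma:3, Dmitri:2, Juno:3, Lena:3, Pablo:4, Ravi:5, Rhea:4, Veda:4, Wes:2.
The maximum is 5, attained only by Ravi.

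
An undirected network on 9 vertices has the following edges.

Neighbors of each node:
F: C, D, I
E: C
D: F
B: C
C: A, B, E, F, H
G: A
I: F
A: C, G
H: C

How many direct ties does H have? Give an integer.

1

H is directly tied to C. That is 1 neighbor, so the degree of H is 1.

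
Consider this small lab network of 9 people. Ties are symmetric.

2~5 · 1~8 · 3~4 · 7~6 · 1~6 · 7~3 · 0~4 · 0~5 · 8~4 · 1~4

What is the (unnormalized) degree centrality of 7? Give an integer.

2

7 is directly tied to 3 and 6. That is 2 neighbors, so the degree of 7 is 2.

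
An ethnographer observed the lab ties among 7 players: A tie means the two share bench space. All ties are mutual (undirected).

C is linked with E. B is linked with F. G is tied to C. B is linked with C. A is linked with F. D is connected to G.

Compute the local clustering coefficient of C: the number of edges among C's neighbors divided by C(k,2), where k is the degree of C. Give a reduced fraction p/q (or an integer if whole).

0

C's neighbors: B, E, and G (k = 3).
Possible neighbor pairs: C(3,2) = 3. Edges among them: none → e = 0.
Clustering(C) = 0/3 = 0.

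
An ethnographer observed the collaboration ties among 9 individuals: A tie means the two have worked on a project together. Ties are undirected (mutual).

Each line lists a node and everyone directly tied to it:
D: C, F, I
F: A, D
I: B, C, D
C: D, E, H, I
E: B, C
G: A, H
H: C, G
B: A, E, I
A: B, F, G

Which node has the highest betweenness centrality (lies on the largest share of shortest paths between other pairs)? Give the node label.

Unnormalized betweenness of each node: A:35/6, B:9/2, C:23/3, D:13/4, E:13/12, F:7/4, G:25/12, H:11/4, I:25/12.
C has the largest value, 23/3, making it the main broker — the node through which the most shortest paths run.

C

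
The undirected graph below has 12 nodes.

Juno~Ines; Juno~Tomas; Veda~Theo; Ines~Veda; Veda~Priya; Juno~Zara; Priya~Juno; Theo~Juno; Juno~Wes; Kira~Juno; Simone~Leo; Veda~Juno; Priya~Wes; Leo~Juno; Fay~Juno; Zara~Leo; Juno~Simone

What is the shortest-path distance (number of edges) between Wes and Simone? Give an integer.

2

One shortest route is Wes – Juno – Simone, which uses 2 edges, and Wes and Simone are not directly tied, so nothing shorter exists. So d(Wes,Simone) = 2.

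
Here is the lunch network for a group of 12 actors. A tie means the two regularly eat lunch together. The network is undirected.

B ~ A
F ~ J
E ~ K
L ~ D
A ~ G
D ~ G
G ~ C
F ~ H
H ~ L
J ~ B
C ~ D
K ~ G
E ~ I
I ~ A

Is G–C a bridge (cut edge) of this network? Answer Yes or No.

No

Even without that edge, G still reaches C via G – D – C, so the network stays connected. Not a bridge.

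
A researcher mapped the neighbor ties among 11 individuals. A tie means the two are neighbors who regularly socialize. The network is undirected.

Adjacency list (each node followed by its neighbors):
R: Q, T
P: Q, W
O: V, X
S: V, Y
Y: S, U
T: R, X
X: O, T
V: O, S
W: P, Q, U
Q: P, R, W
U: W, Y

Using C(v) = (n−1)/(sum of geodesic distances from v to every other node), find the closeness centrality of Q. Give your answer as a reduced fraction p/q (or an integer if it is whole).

Distances from Q: O:4, P:1, R:1, S:4, T:2, U:2, V:5, W:1, X:3, Y:3. Sum = 26.
n = 11, so closeness = 10/26 = 5/13.

5/13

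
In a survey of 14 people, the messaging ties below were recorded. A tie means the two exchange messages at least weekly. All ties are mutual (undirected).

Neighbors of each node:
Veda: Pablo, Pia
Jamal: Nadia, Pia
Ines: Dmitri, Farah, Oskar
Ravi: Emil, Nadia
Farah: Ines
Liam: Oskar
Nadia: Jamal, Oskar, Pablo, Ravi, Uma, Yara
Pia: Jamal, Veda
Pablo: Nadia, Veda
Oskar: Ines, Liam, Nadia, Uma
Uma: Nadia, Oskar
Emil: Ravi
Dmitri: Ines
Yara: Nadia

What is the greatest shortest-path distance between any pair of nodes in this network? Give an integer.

5

Eccentricity of each node (its greatest distance to any other): Dmitri:5, Emil:5, Farah:5, Ines:4, Jamal:4, Liam:4, Nadia:3, Oskar:3, Pablo:4, Pia:5, Ravi:4, Uma:3, Veda:5, Yara:4.
The maximum eccentricity is 5, realized for instance by the pair Veda–Farah via Veda – Pablo – Nadia – Oskar – Ines – Farah. So the diameter is 5.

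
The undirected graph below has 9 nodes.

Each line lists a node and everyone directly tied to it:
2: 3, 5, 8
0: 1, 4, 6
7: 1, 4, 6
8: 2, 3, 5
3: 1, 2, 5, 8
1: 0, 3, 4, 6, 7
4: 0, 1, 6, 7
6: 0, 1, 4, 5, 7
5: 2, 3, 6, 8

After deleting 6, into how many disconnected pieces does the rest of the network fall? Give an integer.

6's neighbors (0, 1, 4, 5, and 7) remain reachable from one another through other ties, so the rest of the network stays in one piece.

1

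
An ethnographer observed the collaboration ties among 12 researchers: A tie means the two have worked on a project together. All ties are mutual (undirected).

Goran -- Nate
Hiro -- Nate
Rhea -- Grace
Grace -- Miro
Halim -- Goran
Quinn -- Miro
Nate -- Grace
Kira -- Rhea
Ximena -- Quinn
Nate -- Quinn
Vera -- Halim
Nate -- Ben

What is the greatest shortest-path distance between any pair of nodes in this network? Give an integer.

6

Eccentricity of each node (its greatest distance to any other): Ben:4, Goran:4, Grace:4, Halim:5, Hiro:4, Kira:6, Miro:5, Nate:3, Quinn:4, Rhea:5, Vera:6, Ximena:5.
The maximum eccentricity is 6, realized for instance by the pair Vera–Kira via Vera – Halim – Goran – Nate – Grace – Rhea – Kira. So the diameter is 6.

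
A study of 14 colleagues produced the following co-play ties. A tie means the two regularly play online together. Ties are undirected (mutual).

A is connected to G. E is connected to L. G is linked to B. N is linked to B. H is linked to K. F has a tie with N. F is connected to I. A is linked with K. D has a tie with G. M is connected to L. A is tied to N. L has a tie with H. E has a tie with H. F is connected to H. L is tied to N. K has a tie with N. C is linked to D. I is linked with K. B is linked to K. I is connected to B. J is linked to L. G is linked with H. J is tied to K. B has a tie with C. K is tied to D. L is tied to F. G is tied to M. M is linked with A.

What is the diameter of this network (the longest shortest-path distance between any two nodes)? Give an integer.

Eccentricity of each node (its greatest distance to any other): A:3, B:3, C:4, D:3, E:4, F:3, G:3, H:3, I:3, J:3, K:2, L:3, M:3, N:2.
The maximum eccentricity is 4, realized for instance by the pair E–C via E – H – K – D – C. So the diameter is 4.

4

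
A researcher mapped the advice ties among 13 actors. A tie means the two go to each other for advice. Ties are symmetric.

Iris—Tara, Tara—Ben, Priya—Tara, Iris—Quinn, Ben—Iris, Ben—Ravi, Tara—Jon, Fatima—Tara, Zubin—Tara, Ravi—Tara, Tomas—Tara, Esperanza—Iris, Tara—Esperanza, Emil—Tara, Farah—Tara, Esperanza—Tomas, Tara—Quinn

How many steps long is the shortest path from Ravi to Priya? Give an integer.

2

One shortest route is Ravi – Tara – Priya, which uses 2 edges, and Ravi and Priya are not directly tied, so nothing shorter exists. So d(Ravi,Priya) = 2.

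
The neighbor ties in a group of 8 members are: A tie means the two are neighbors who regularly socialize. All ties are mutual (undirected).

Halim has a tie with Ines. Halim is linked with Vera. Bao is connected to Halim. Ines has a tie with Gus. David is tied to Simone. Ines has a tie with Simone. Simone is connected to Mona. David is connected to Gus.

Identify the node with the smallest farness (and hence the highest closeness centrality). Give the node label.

Ines

Farness (sum of distances to all others) for each node — Bao:19, David:17, Gus:15, Halim:13, Ines:11, Mona:19, Simone:13, Vera:19.
The smallest farness is 11, for Ines, so Ines has the highest closeness.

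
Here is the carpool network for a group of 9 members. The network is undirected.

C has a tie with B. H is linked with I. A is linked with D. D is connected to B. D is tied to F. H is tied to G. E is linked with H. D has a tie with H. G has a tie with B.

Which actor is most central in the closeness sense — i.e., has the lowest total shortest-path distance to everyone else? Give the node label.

Farness (sum of distances to all others) for each node — A:19, B:15, C:22, D:12, E:20, F:19, G:16, H:13, I:20.
The smallest farness is 12, for D, so D has the highest closeness.

D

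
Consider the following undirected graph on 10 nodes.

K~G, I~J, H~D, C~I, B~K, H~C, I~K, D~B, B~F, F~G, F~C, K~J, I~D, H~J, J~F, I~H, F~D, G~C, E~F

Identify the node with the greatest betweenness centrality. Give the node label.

Unnormalized betweenness of each node: B:7/6, C:17/6, D:17/6, E:0, F:25/2, G:7/6, H:1, I:5/2, J:5/2, K:5/2.
F has the largest value, 25/2, making it the main broker — the node through which the most shortest paths run.

F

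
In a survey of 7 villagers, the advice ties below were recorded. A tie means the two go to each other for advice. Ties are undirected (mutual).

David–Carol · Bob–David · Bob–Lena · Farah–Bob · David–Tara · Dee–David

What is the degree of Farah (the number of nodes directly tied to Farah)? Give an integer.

Farah is directly tied to Bob. That is 1 neighbor, so the degree of Farah is 1.

1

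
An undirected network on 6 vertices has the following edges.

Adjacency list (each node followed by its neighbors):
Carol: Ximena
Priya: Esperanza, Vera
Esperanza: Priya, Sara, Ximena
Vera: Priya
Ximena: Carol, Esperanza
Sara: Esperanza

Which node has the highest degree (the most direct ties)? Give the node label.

Esperanza

Degrees — Carol:1, Esperanza:3, Priya:2, Sara:1, Vera:1, Ximena:2.
The maximum is 3, attained only by Esperanza.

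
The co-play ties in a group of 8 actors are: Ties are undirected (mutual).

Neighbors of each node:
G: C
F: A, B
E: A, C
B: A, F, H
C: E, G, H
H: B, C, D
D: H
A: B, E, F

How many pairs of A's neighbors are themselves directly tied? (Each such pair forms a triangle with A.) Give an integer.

A's neighbors: B, E, and F.
Neighbor pairs that are themselves tied: A–B–F. Each forms one triangle with A, for 1 in total.

1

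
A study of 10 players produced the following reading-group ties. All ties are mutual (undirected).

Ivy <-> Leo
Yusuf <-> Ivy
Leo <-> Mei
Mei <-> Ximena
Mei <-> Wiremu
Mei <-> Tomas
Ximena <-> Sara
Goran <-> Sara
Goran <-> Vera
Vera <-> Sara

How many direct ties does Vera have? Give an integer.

Vera is directly tied to Goran and Sara. That is 2 neighbors, so the degree of Vera is 2.

2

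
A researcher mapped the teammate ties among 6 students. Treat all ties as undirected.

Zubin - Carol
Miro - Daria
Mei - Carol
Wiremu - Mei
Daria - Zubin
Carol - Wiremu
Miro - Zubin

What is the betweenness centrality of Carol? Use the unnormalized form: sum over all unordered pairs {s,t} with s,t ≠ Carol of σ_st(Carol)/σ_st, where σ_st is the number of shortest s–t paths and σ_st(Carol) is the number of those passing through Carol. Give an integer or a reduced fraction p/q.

Pairs whose geodesics pass through Carol — Miro–Mei: 1; Miro–Wiremu: 1; Zubin–Mei: 1; Zubin–Wiremu: 1; Daria–Mei: 1; Daria–Wiremu: 1.
All other pairs contribute 0.
Summing the contributions gives betweenness(Carol) = 6.

6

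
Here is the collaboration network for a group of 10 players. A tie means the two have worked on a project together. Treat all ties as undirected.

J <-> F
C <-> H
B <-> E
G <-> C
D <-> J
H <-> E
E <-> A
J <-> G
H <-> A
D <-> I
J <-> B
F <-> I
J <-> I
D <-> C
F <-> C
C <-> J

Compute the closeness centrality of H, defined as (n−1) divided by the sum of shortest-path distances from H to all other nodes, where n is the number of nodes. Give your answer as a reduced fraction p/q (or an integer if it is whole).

Distances from H: A:1, B:2, C:1, D:2, E:1, F:2, G:2, I:3, J:2. Sum = 16.
n = 10, so closeness = 9/16.

9/16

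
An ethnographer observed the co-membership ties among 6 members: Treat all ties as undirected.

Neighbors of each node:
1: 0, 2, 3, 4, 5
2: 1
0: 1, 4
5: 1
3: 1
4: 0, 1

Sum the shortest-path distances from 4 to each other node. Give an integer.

Distances from 4: 0:1, 1:1, 2:2, 3:2, 5:2.
Sum = 1 + 1 + 2 + 2 + 2 = 8.

8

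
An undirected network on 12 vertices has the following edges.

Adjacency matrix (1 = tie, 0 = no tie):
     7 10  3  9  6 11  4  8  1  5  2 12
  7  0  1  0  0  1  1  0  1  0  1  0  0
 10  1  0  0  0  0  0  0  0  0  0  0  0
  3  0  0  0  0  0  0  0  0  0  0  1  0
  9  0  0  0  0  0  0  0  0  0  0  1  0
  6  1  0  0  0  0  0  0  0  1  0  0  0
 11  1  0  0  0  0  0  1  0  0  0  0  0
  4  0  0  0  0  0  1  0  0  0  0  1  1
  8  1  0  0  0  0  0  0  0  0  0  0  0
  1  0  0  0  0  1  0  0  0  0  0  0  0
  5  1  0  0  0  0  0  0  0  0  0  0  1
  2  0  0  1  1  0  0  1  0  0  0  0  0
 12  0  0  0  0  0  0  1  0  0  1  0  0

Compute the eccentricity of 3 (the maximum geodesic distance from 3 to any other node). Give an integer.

6

Distances from 3: 1:6, 2:1, 4:2, 5:4, 6:5, 7:4, 8:5, 9:2, 10:5, 11:3, 12:3.
The largest is 6 (to 1), so the eccentricity of 3 is 6.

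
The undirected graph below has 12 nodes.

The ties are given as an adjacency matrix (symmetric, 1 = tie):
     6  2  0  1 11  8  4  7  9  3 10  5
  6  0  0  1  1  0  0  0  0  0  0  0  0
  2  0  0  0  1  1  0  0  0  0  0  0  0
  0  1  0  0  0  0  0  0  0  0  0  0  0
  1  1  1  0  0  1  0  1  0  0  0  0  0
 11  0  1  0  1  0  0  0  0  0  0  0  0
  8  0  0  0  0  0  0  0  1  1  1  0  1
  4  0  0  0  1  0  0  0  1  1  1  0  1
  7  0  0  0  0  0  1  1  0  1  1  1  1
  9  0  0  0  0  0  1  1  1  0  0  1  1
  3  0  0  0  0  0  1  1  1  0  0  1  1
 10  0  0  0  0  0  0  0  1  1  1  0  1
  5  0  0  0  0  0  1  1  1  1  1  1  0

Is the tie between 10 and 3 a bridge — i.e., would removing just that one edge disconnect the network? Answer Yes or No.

Even without that edge, 10 still reaches 3 via 10 – 7 – 3, so the network stays connected. Not a bridge.

No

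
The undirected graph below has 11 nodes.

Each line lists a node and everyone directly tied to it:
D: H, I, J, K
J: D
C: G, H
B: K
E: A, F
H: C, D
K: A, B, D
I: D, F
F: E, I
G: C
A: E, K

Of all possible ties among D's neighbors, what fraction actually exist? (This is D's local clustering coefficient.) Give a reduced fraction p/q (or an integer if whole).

0

D's neighbors: H, I, J, and K (k = 4).
Possible neighbor pairs: C(4,2) = 6. Edges among them: none → e = 0.
Clustering(D) = 0/6 = 0.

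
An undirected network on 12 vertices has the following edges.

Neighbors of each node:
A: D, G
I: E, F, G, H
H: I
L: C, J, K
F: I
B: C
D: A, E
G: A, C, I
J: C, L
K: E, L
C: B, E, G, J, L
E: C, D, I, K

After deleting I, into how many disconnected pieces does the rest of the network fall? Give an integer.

3

Without I, the remaining ties split the others into: {A, B, C, D, E, G, J, K, L}; {H}; {F}.
That's 3 separate components.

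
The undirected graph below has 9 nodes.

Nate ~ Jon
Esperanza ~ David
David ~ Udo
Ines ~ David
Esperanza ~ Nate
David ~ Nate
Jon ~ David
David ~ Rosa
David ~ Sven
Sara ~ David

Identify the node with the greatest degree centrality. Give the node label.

Degrees — David:8, Esperanza:2, Ines:1, Jon:2, Nate:3, Rosa:1, Sara:1, Sven:1, Udo:1.
The maximum is 8, attained only by David.

David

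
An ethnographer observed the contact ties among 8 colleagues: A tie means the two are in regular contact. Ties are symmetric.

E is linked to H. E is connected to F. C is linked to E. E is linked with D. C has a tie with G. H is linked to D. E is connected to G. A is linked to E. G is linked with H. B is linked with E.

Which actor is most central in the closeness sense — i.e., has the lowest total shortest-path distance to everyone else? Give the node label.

E

Farness (sum of distances to all others) for each node — A:13, B:13, C:12, D:12, E:7, F:13, G:11, H:11.
The smallest farness is 7, for E, so E has the highest closeness.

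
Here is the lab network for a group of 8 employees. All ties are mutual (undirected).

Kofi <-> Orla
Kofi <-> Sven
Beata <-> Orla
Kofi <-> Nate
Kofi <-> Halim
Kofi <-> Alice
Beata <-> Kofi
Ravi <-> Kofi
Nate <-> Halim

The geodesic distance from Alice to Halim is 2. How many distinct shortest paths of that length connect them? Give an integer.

The shortest distance is 2, and the only length-2 path is Alice–Kofi–Halim. So there is exactly 1 shortest path.

1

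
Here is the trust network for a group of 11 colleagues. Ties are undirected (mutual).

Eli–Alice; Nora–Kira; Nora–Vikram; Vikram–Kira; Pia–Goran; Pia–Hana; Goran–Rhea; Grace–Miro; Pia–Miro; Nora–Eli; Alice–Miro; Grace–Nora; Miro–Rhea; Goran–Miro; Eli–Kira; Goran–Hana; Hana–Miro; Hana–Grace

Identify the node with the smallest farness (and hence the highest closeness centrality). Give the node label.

Farness (sum of distances to all others) for each node — Alice:19, Eli:21, Goran:22, Grace:17, Hana:19, Kira:25, Miro:16, Nora:19, Pia:23, Rhea:24, Vikram:27.
The smallest farness is 16, for Miro, so Miro has the highest closeness.

Miro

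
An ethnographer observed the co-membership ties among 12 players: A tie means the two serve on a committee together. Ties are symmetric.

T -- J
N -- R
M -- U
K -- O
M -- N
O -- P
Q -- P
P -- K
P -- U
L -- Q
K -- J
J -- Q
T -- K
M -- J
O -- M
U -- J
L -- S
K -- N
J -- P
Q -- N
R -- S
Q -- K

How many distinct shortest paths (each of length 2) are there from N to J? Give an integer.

3

The shortest distance is 2. The length-2 paths are: N–M–J; N–K–J; N–Q–J.
That gives 3 distinct shortest paths.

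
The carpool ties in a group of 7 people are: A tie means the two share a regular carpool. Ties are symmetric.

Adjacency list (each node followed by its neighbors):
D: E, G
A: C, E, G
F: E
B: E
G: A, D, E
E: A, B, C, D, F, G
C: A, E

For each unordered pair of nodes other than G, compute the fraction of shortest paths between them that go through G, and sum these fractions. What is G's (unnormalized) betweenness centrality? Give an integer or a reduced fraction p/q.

Pairs whose geodesics pass through G — A–D: 1/2.
All other pairs contribute 0.
Summing the contributions gives betweenness(G) = 1/2.

1/2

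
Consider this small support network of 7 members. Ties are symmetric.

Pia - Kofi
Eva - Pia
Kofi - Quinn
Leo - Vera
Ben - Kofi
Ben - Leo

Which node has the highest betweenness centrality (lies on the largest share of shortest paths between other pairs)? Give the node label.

Kofi

Unnormalized betweenness of each node: Ben:8, Eva:0, Kofi:11, Leo:5, Pia:5, Quinn:0, Vera:0.
Kofi has the largest value, 11, making it the main broker — the node through which the most shortest paths run.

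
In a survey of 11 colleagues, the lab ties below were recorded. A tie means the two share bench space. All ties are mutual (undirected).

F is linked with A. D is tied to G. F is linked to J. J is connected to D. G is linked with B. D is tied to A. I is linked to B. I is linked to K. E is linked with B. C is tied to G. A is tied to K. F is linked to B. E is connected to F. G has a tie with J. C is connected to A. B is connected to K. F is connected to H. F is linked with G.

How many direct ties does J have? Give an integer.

J is directly tied to D, F, and G. That is 3 neighbors, so the degree of J is 3.

3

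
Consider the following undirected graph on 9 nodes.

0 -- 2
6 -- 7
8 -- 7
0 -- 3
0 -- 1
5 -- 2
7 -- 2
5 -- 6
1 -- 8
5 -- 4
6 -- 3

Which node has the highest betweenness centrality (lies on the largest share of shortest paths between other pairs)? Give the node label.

5

Unnormalized betweenness of each node: 0:6, 1:3/2, 2:7, 3:3/2, 4:0, 5:15/2, 6:11/2, 7:11/2, 8:3/2.
5 has the largest value, 15/2, making it the main broker — the node through which the most shortest paths run.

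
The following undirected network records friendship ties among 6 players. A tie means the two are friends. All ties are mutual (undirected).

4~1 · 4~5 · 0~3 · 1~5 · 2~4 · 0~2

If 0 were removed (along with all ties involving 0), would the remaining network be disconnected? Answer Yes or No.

Yes

Removing 0 leaves {1, 2, 4, and 5} with no path to {3}, so the network splits into 2 components. 0 is a cut vertex.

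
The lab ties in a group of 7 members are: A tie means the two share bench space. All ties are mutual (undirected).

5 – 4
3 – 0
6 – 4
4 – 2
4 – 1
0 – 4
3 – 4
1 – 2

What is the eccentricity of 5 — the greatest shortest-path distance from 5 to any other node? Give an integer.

Distances from 5: 0:2, 1:2, 2:2, 3:2, 4:1, 6:2.
The largest is 2 (to 6, 3, 2, 0, and 1), so the eccentricity of 5 is 2.

2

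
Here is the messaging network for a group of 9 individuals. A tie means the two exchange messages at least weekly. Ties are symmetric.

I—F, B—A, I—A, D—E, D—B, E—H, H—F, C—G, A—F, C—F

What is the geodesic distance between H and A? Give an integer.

One shortest route is H – F – A, which uses 2 edges, and H and A are not directly tied, so nothing shorter exists. So d(H,A) = 2.

2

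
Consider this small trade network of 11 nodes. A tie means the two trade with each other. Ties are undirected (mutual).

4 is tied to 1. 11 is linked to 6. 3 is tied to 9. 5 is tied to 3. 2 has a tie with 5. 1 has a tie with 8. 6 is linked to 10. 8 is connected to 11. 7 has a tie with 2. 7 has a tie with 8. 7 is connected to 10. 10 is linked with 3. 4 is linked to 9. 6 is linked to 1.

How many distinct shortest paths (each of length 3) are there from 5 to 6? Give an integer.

1

The shortest distance is 3, and the only length-3 path is 5–3–10–6. So there is exactly 1 shortest path.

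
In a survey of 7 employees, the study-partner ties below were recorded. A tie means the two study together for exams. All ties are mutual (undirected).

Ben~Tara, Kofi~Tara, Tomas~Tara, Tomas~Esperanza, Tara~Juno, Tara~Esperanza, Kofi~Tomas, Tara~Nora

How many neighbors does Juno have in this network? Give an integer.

1

Juno is directly tied to Tara. That is 1 neighbor, so the degree of Juno is 1.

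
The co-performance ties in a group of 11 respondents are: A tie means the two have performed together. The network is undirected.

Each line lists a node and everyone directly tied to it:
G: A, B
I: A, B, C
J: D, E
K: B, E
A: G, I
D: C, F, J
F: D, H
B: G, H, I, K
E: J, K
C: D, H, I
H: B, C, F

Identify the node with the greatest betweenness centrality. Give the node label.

Unnormalized betweenness of each node: A:13/12, B:203/12, C:101/12, D:97/12, E:4, F:19/12, G:25/12, H:89/12, I:101/12, J:4, K:7.
B has the largest value, 203/12, making it the main broker — the node through which the most shortest paths run.

B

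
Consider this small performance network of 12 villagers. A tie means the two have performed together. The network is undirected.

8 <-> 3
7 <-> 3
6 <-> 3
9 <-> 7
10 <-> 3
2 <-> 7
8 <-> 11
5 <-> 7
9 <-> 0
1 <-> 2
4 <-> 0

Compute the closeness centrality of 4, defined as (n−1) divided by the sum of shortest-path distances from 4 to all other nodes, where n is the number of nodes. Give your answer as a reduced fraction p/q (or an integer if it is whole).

1/4

Distances from 4: 0:1, 1:5, 2:4, 3:4, 5:4, 6:5, 7:3, 8:5, 9:2, 10:5, 11:6. Sum = 44.
n = 12, so closeness = 11/44 = 1/4.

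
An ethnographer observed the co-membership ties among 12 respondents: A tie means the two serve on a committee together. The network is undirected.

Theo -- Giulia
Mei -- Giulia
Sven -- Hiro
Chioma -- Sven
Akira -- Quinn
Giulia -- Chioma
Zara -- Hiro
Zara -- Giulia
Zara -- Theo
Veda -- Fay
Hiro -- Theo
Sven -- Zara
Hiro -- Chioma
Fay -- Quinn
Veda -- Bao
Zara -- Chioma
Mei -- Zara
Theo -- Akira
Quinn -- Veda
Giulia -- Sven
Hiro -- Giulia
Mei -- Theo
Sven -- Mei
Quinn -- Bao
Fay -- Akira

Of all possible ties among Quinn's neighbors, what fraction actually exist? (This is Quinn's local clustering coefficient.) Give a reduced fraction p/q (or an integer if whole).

Quinn's neighbors: Akira, Bao, Fay, and Veda (k = 4).
Possible neighbor pairs: C(4,2) = 6. Edges among them: Akira–Fay, Bao–Veda, Fay–Veda → e = 3.
Clustering(Quinn) = 3/6 = 1/2.

1/2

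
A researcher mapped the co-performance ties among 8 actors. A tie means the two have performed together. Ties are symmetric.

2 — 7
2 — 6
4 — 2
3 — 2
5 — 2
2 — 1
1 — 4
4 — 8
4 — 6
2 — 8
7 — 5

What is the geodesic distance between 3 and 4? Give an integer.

One shortest route is 3 – 2 – 4, which uses 2 edges, and 3 and 4 are not directly tied, so nothing shorter exists. So d(3,4) = 2.

2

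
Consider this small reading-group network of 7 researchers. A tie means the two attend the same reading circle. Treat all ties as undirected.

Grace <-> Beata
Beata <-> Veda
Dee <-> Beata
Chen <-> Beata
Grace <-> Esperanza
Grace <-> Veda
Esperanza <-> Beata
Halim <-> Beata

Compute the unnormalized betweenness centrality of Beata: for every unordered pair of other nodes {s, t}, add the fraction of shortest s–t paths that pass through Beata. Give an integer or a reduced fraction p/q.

Pairs whose geodesics pass through Beata — Grace–Halim: 1; Grace–Chen: 1; Grace–Dee: 1; Esperanza–Halim: 1; Esperanza–Chen: 1; Esperanza–Dee: 1; Esperanza–Veda: 1/2; Halim–Chen: 1; Halim–Dee: 1; Halim–Veda: 1; Chen–Dee: 1; Chen–Veda: 1; Dee–Veda: 1.
All other pairs contribute 0.
Summing the contributions gives betweenness(Beata) = 25/2.

25/2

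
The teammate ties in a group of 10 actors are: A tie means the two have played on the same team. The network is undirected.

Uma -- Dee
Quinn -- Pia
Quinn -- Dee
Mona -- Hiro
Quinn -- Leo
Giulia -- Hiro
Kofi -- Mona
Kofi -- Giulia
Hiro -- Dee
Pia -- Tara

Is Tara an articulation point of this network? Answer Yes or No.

No

Even without Tara, every remaining node can still reach every other (the residual graph is connected), so Tara is not a cut vertex.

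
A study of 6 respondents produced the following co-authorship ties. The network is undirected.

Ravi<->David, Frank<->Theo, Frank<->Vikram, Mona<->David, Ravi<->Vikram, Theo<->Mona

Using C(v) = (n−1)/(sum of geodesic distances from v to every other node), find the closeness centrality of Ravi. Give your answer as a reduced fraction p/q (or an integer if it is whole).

Distances from Ravi: David:1, Frank:2, Mona:2, Theo:3, Vikram:1. Sum = 9.
n = 6, so closeness = 5/9.

5/9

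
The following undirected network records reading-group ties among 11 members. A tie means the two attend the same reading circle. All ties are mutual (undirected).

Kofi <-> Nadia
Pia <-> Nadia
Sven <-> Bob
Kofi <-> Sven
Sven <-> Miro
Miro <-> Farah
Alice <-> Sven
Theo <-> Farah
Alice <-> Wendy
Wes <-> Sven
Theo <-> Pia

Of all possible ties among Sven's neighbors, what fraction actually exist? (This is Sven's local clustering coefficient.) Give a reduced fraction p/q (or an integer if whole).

0

Sven's neighbors: Alice, Bob, Kofi, Miro, and Wes (k = 5).
Possible neighbor pairs: C(5,2) = 10. Edges among them: none → e = 0.
Clustering(Sven) = 0/10 = 0.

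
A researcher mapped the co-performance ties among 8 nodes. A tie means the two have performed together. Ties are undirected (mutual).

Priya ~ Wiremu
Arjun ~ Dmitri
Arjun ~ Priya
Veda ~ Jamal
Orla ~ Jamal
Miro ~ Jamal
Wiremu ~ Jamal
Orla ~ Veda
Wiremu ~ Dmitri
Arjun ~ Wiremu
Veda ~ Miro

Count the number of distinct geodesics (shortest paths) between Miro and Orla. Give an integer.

The shortest distance is 2. The length-2 paths are: Miro–Veda–Orla; Miro–Jamal–Orla.
That gives 2 distinct shortest paths.

2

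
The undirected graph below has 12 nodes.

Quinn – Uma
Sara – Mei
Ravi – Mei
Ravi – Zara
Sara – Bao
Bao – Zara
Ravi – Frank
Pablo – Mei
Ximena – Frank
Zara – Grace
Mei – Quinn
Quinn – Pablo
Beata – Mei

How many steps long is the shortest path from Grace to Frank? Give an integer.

One shortest route is Grace – Zara – Ravi – Frank, which uses 3 edges, and at distance 2 from Grace we only reach {Bao, Ravi}, which does not include Frank. So d(Grace,Frank) = 3.

3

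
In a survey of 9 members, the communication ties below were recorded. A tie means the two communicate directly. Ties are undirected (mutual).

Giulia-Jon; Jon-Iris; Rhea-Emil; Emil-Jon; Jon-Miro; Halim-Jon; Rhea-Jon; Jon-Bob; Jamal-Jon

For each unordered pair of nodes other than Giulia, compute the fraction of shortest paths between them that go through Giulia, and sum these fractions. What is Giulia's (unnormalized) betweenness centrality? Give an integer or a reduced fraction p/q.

0

No shortest path between any pair of other nodes passes through Giulia.
Summing the contributions gives betweenness(Giulia) = 0.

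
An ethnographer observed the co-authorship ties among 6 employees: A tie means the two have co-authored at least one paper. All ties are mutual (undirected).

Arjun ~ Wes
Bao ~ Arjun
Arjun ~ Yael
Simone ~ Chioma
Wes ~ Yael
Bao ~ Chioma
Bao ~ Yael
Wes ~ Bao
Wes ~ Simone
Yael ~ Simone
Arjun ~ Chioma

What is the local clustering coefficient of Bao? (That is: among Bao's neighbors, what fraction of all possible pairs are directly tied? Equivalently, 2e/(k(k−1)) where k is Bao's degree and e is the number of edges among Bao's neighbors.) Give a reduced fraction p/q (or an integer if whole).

Bao's neighbors: Arjun, Chioma, Wes, and Yael (k = 4).
Possible neighbor pairs: C(4,2) = 6. Edges among them: Arjun–Chioma, Arjun–Wes, Arjun–Yael, Wes–Yael → e = 4.
Clustering(Bao) = 4/6 = 2/3.

2/3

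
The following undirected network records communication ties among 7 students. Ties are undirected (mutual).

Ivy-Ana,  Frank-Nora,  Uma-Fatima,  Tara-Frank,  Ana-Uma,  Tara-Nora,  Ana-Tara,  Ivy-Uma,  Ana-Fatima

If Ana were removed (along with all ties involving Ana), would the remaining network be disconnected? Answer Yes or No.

Removing Ana leaves {Fatima, Ivy, and Uma} with no path to {Frank, Nora, and Tara}, so the network splits into 2 components. Ana is a cut vertex.

Yes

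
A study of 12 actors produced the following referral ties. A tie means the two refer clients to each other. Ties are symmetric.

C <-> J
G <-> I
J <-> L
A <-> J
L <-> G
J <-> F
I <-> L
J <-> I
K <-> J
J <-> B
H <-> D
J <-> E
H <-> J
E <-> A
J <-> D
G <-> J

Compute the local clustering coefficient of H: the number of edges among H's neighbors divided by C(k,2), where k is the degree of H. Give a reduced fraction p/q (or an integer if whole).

H's neighbors: D and J (k = 2).
Possible neighbor pairs: C(2,2) = 1. Edges among them: D–J → e = 1.
Clustering(H) = 1/1.

1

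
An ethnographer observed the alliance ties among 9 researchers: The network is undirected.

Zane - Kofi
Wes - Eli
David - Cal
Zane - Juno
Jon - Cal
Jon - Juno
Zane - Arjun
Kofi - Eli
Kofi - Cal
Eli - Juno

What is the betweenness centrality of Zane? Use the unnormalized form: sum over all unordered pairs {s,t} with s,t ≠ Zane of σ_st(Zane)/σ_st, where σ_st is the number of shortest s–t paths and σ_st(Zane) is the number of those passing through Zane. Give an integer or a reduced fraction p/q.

15/2

Pairs whose geodesics pass through Zane — Juno–Arjun: 1; Juno–Kofi: 1/2; Jon–Arjun: 1; Arjun–David: 1; Arjun–Eli: 2/2; Arjun–Kofi: 1; Arjun–Wes: 2/2; Arjun–Cal: 1.
All other pairs contribute 0.
Summing the contributions gives betweenness(Zane) = 15/2.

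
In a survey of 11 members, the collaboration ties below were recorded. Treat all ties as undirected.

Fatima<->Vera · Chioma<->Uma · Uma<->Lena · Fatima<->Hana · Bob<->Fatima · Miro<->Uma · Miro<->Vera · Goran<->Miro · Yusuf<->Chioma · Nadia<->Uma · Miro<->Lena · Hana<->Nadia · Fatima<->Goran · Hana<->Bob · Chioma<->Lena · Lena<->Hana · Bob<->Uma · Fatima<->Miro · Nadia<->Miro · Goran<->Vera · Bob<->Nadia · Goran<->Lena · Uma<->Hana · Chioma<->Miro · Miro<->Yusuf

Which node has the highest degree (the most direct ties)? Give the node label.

Miro

Degrees — Bob:4, Chioma:4, Fatima:5, Goran:4, Hana:5, Lena:5, Miro:8, Nadia:4, Uma:6, Vera:3, Yusuf:2.
The maximum is 8, attained only by Miro.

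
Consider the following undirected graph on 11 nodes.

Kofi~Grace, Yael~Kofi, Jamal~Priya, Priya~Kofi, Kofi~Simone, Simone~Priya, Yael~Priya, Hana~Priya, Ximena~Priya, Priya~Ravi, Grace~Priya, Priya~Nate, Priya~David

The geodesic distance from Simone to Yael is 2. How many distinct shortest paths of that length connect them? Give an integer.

2

The shortest distance is 2. The length-2 paths are: Simone–Priya–Yael; Simone–Kofi–Yael.
That gives 2 distinct shortest paths.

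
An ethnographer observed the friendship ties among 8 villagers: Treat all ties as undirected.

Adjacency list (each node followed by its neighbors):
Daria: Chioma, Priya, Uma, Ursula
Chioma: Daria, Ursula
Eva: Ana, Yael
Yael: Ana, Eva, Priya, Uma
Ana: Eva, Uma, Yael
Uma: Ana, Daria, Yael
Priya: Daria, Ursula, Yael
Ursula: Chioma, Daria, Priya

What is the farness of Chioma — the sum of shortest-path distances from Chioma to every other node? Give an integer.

Distances from Chioma: Ana:3, Daria:1, Eva:4, Priya:2, Uma:2, Ursula:1, Yael:3.
Sum = 3 + 1 + 4 + 2 + 2 + 1 + 3 = 16.

16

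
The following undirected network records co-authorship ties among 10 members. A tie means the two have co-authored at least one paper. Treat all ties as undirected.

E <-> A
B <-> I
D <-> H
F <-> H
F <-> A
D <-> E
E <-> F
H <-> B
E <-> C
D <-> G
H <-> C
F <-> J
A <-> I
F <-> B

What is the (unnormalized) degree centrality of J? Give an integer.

J is directly tied to F. That is 1 neighbor, so the degree of J is 1.

1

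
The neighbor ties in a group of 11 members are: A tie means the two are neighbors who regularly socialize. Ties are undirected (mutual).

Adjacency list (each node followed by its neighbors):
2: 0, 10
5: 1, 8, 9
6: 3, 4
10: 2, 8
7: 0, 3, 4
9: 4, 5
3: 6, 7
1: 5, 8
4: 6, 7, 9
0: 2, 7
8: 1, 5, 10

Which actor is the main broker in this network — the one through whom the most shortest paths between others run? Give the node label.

Unnormalized betweenness of each node: 0:17/2, 1:0, 2:15/2, 3:11/6, 4:46/3, 5:23/2, 6:7/3, 7:77/6, 8:47/6, 9:25/2, 10:41/6.
4 has the largest value, 46/3, making it the main broker — the node through which the most shortest paths run.

4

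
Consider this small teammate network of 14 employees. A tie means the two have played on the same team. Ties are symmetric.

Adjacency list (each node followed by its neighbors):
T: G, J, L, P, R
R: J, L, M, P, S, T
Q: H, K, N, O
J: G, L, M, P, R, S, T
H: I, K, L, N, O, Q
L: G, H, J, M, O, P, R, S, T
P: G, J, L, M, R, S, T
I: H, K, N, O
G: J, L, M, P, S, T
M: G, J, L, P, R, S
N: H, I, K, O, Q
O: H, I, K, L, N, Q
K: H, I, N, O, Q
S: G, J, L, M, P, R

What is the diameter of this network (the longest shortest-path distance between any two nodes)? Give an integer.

Eccentricity of each node (its greatest distance to any other): G:3, H:2, I:3, J:3, K:3, L:2, M:3, N:3, O:2, P:3, Q:3, R:3, S:3, T:3.
The maximum eccentricity is 3, realized for instance by the pair R–Q via R – L – O – Q. So the diameter is 3.

3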